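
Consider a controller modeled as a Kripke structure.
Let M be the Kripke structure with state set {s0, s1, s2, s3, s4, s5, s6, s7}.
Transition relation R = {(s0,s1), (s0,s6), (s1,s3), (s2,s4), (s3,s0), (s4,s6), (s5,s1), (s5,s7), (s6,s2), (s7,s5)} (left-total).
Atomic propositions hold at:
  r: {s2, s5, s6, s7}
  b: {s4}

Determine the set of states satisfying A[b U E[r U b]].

E[r U b]: least fixpoint, start Z0 = Sat(b) = {s4}, add states in Sat(r) with some successor in Z. Z1 = {s2, s4}; Z2 = {s2, s4, s6}; fixed.
Sat(E[r U b]) = {s2, s4, s6}
A[b U E[r U b]]: least fixpoint, start Z0 = Sat(E[r U b]) = {s2, s4, s6}, add states in Sat(b) with every successor in Z. Already a fixed point.
Sat(A[b U E[r U b]]) = {s2, s4, s6}

{s2, s4, s6}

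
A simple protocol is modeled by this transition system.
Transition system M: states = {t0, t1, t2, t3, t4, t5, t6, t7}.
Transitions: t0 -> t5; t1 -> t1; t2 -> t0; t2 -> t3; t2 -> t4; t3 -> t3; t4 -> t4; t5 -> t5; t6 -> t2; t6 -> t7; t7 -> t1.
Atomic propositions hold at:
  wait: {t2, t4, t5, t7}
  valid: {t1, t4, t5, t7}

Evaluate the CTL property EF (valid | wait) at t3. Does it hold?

No

Sat(valid | wait) = {t1, t2, t4, t5, t7}
EF (valid | wait): least fixpoint, start Z0 = {t1, t2, t4, t5, t7}, add states with some successor in Z. Z1 = {t0, t1, t2, t4, t5, t6, t7}; fixed.
Sat(EF (valid | wait)) = {t0, t1, t2, t4, t5, t6, t7}
t3 ∉ Sat(EF (valid | wait)) = {t0, t1, t2, t4, t5, t6, t7}, so the formula does not hold at t3.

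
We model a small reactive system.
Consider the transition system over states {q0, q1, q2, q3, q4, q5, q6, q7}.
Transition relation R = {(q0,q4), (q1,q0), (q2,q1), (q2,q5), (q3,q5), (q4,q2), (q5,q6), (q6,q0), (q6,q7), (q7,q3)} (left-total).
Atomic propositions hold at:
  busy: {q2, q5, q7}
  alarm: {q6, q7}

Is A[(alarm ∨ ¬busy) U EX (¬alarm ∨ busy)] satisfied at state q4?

Yes

Sat(¬busy) = {q0, q1, q3, q4, q6}
Sat(alarm ∨ ¬busy) = {q0, q1, q3, q4, q6, q7}
Sat(¬alarm) = {q0, q1, q2, q3, q4, q5}
Sat(¬alarm ∨ busy) = {q0, q1, q2, q3, q4, q5, q7}
Sat(EX (¬alarm ∨ busy)) = {s : some successor in {q0, q1, q2, q3, q4, q5, q7}} = {q0, q1, q2, q3, q4, q6, q7}
A[(alarm ∨ ¬busy) U EX (¬alarm ∨ busy)]: least fixpoint, start Z0 = Sat(EX (¬alarm ∨ busy)) = {q0, q1, q2, q3, q4, q6, q7}, add states in Sat(alarm ∨ ¬busy) with every successor in Z. Already a fixed point.
Sat(A[(alarm ∨ ¬busy) U EX (¬alarm ∨ busy)]) = {q0, q1, q2, q3, q4, q6, q7}
q4 ∈ Sat(A[(alarm ∨ ¬busy) U EX (¬alarm ∨ busy)]) = {q0, q1, q2, q3, q4, q6, q7}, so the formula holds at q4.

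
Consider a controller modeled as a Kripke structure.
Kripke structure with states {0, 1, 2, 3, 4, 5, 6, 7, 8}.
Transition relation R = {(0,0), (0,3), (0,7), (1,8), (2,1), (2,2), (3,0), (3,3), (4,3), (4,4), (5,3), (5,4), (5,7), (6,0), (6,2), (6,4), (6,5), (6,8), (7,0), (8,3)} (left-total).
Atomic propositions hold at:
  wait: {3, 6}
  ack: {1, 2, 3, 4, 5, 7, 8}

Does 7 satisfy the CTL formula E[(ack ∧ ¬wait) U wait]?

No

Sat(¬wait) = {0, 1, 2, 4, 5, 7, 8}
Sat(ack ∧ ¬wait) = {1, 2, 4, 5, 7, 8}
E[(ack ∧ ¬wait) U wait]: least fixpoint, start Z0 = Sat(wait) = {3, 6}, add states in Sat(ack ∧ ¬wait) with some successor in Z. Z1 = {3, 4, 5, 6, 8}; Z2 = {1, 3, 4, 5, 6, 8}; Z3 = {1, 2, 3, 4, 5, 6, 8}; fixed.
Sat(E[(ack ∧ ¬wait) U wait]) = {1, 2, 3, 4, 5, 6, 8}
7 ∉ Sat(E[(ack ∧ ¬wait) U wait]) = {1, 2, 3, 4, 5, 6, 8}, so the formula does not hold at 7.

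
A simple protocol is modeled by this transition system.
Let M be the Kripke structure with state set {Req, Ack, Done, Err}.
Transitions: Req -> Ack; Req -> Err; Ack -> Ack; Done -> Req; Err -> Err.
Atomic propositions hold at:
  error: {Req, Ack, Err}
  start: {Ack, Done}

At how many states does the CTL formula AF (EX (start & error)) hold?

3

Sat(start & error) = {Ack}
Sat(EX (start & error)) = {s : some successor in {Ack}} = {Req, Ack}
AF (EX (start & error)): least fixpoint, start Z0 = {Req, Ack}, add states with every successor in Z. Z1 = {Req, Ack, Done}; fixed.
Sat(AF (EX (start & error))) = {Req, Ack, Done}
|Sat(AF (EX (start & error)))| = |{Req, Ack, Done}| = 3.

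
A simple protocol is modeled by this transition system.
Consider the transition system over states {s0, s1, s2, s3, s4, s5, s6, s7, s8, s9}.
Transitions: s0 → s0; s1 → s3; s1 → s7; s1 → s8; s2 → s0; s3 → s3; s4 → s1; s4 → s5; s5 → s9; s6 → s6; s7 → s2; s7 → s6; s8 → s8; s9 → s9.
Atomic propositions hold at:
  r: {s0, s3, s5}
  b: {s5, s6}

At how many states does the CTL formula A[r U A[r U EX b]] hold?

3

Sat(EX b) = {s : some successor in {s5, s6}} = {s4, s6, s7}
A[r U EX b]: least fixpoint, start Z0 = Sat(EX b) = {s4, s6, s7}, add states in Sat(r) with every successor in Z. Already a fixed point.
Sat(A[r U EX b]) = {s4, s6, s7}
A[r U A[r U EX b]]: least fixpoint, start Z0 = Sat(A[r U EX b]) = {s4, s6, s7}, add states in Sat(r) with every successor in Z. Already a fixed point.
Sat(A[r U A[r U EX b]]) = {s4, s6, s7}
|Sat(A[r U A[r U EX b]])| = |{s4, s6, s7}| = 3.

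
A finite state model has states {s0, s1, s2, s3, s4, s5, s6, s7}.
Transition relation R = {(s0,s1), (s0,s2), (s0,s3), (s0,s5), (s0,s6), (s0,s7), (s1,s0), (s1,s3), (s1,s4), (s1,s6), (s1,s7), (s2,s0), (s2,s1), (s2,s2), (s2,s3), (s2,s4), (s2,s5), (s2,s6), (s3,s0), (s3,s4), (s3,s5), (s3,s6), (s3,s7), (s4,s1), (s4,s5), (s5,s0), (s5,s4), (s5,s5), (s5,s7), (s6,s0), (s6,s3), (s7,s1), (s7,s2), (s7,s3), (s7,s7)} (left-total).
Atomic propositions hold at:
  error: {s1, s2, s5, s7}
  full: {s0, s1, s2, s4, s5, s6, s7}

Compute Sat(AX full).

Sat(AX full) = {s : every successor in {s0, s1, s2, s4, s5, s6, s7}} = {s3, s4, s5}

{s3, s4, s5}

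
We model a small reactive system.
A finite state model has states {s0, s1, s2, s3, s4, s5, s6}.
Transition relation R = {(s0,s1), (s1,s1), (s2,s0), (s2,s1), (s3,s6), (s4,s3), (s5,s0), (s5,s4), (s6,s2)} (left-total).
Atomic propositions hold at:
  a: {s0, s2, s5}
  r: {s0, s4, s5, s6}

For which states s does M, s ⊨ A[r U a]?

A[r U a]: least fixpoint, start Z0 = Sat(a) = {s0, s2, s5}, add states in Sat(r) with every successor in Z. Z1 = {s0, s2, s5, s6}; fixed.
Sat(A[r U a]) = {s0, s2, s5, s6}

{s0, s2, s5, s6}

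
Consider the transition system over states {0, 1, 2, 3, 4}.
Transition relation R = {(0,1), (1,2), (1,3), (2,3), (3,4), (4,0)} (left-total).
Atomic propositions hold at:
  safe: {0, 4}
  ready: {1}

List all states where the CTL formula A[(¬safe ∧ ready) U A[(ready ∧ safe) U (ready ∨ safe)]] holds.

{0, 1, 4}

Sat(¬safe) = {1, 2, 3}
Sat(¬safe ∧ ready) = {1}
Sat(ready ∧ safe) = ∅
Sat(ready ∨ safe) = {0, 1, 4}
A[(ready ∧ safe) U (ready ∨ safe)]: least fixpoint, start Z0 = Sat((ready ∨ safe)) = {0, 1, 4}, add states in Sat(ready ∧ safe) with every successor in Z. Already a fixed point.
Sat(A[(ready ∧ safe) U (ready ∨ safe)]) = {0, 1, 4}
A[(¬safe ∧ ready) U A[(ready ∧ safe) U (ready ∨ safe)]]: least fixpoint, start Z0 = Sat(A[(ready ∧ safe) U (ready ∨ safe)]) = {0, 1, 4}, add states in Sat(¬safe ∧ ready) with every successor in Z. Already a fixed point.
Sat(A[(¬safe ∧ ready) U A[(ready ∧ safe) U (ready ∨ safe)]]) = {0, 1, 4}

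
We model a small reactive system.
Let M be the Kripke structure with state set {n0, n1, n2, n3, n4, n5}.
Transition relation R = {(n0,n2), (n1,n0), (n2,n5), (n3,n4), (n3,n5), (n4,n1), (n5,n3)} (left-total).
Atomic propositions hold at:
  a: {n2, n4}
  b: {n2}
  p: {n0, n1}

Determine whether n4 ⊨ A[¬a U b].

Sat(¬a) = {n0, n1, n3, n5}
A[¬a U b]: least fixpoint, start Z0 = Sat(b) = {n2}, add states in Sat(¬a) with every successor in Z. Z1 = {n0, n2}; Z2 = {n0, n1, n2}; fixed.
Sat(A[¬a U b]) = {n0, n1, n2}
n4 ∉ Sat(A[¬a U b]) = {n0, n1, n2}, so the formula does not hold at n4.

No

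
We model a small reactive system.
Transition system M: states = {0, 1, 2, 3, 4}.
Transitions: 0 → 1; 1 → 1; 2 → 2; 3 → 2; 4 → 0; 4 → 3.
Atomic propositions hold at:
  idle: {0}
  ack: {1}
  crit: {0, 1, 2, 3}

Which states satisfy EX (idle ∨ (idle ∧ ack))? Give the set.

{4}

Sat(idle ∧ ack) = ∅
Sat(idle ∨ (idle ∧ ack)) = {0}
Sat(EX (idle ∨ (idle ∧ ack))) = {s : some successor in {0}} = {4}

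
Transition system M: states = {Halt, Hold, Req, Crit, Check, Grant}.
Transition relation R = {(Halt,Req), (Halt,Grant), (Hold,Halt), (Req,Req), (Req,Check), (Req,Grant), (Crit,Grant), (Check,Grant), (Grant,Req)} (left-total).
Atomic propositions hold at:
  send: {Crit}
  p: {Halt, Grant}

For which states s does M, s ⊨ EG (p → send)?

Sat(p → send) = {Hold, Req, Crit, Check}
EG (p → send): greatest fixpoint, start Z0 = {Hold, Req, Crit, Check}, keep only states in Sat with some successor in Z. Z1 = {Req}; fixed.
Sat(EG (p → send)) = {Req}

{Req}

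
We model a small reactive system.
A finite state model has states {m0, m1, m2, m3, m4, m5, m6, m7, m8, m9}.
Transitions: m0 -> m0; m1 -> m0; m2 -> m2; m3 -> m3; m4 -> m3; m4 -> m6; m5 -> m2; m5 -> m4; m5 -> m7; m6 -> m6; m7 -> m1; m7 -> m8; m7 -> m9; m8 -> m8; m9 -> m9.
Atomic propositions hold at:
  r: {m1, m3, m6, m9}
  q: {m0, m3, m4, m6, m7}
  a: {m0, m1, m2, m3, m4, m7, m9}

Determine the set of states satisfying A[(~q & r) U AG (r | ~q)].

Sat(~q) = {m1, m2, m5, m8, m9}
Sat(~q & r) = {m1, m9}
Sat(r | ~q) = {m1, m2, m3, m5, m6, m8, m9}
AG (r | ~q): greatest fixpoint, start Z0 = {m1, m2, m3, m5, m6, m8, m9}, keep only states in Sat with every successor in Z. Z1 = {m2, m3, m6, m8, m9}; fixed.
Sat(AG (r | ~q)) = {m2, m3, m6, m8, m9}
A[(~q & r) U AG (r | ~q)]: least fixpoint, start Z0 = Sat(AG (r | ~q)) = {m2, m3, m6, m8, m9}, add states in Sat(~q & r) with every successor in Z. Already a fixed point.
Sat(A[(~q & r) U AG (r | ~q)]) = {m2, m3, m6, m8, m9}

{m2, m3, m6, m8, m9}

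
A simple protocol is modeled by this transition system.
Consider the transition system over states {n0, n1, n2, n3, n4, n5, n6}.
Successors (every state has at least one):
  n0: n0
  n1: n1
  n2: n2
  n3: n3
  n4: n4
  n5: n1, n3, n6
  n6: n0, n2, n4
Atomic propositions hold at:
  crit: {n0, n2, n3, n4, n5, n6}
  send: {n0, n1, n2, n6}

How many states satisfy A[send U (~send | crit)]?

Sat(~send) = {n3, n4, n5}
Sat(~send | crit) = {n0, n2, n3, n4, n5, n6}
A[send U (~send | crit)]: least fixpoint, start Z0 = Sat((~send | crit)) = {n0, n2, n3, n4, n5, n6}, add states in Sat(send) with every successor in Z. Already a fixed point.
Sat(A[send U (~send | crit)]) = {n0, n2, n3, n4, n5, n6}
|Sat(A[send U (~send | crit)])| = |{n0, n2, n3, n4, n5, n6}| = 6.

6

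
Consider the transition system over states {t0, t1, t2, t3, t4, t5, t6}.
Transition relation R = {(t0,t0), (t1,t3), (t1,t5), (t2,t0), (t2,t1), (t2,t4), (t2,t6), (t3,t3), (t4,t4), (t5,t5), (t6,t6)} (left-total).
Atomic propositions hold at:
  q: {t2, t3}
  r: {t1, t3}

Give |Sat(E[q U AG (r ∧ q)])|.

Sat(r ∧ q) = {t3}
AG (r ∧ q): greatest fixpoint, start Z0 = {t3}, keep only states in Sat with every successor in Z. Already a fixed point.
Sat(AG (r ∧ q)) = {t3}
E[q U AG (r ∧ q)]: least fixpoint, start Z0 = Sat(AG (r ∧ q)) = {t3}, add states in Sat(q) with some successor in Z. Already a fixed point.
Sat(E[q U AG (r ∧ q)]) = {t3}
|Sat(E[q U AG (r ∧ q)])| = |{t3}| = 1.

1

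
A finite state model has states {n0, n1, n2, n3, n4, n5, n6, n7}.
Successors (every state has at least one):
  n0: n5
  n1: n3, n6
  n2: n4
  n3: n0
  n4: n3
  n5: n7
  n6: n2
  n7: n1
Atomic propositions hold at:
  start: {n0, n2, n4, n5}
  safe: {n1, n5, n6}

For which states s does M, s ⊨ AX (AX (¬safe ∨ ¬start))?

{n0, n1, n2, n4, n5, n6, n7}

Sat(¬safe) = {n0, n2, n3, n4, n7}
Sat(¬start) = {n1, n3, n6, n7}
Sat(¬safe ∨ ¬start) = {n0, n1, n2, n3, n4, n6, n7}
Sat(AX (¬safe ∨ ¬start)) = {s : every successor in {n0, n1, n2, n3, n4, n6, n7}} = {n1, n2, n3, n4, n5, n6, n7}
Sat(AX (AX (¬safe ∨ ¬start))) = {s : every successor in {n1, n2, n3, n4, n5, n6, n7}} = {n0, n1, n2, n4, n5, n6, n7}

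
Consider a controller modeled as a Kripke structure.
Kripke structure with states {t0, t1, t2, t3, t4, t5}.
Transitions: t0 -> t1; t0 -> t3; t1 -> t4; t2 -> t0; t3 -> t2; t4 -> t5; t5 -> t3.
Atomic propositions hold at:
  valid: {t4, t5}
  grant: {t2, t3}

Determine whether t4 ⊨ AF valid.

Yes

AF valid: least fixpoint, start Z0 = {t4, t5}, add states with every successor in Z. Z1 = {t1, t4, t5}; fixed.
Sat(AF valid) = {t1, t4, t5}
t4 ∈ Sat(AF valid) = {t1, t4, t5}, so the formula holds at t4.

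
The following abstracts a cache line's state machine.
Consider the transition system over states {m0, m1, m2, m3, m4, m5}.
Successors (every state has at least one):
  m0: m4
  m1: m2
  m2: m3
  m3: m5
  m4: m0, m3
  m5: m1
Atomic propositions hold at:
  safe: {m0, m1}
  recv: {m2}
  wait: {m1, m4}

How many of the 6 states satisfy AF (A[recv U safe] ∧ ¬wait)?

1

A[recv U safe]: least fixpoint, start Z0 = Sat(safe) = {m0, m1}, add states in Sat(recv) with every successor in Z. Already a fixed point.
Sat(A[recv U safe]) = {m0, m1}
Sat(¬wait) = {m0, m2, m3, m5}
Sat(A[recv U safe] ∧ ¬wait) = {m0}
AF (A[recv U safe] ∧ ¬wait): least fixpoint, start Z0 = {m0}, add states with every successor in Z. Already a fixed point.
Sat(AF (A[recv U safe] ∧ ¬wait)) = {m0}
|Sat(AF (A[recv U safe] ∧ ¬wait))| = |{m0}| = 1.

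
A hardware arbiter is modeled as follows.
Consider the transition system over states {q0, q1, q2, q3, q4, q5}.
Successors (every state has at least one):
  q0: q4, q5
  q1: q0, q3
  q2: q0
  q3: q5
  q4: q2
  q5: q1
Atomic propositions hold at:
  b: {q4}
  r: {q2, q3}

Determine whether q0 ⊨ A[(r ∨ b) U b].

No

Sat(r ∨ b) = {q2, q3, q4}
A[(r ∨ b) U b]: least fixpoint, start Z0 = Sat(b) = {q4}, add states in Sat(r ∨ b) with every successor in Z. Already a fixed point.
Sat(A[(r ∨ b) U b]) = {q4}
q0 ∉ Sat(A[(r ∨ b) U b]) = {q4}, so the formula does not hold at q0.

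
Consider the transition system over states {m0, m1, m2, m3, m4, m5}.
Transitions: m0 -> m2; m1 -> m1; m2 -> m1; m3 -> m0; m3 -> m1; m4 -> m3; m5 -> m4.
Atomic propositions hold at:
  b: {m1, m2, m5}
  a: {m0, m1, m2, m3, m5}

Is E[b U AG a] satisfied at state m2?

Yes

AG a: greatest fixpoint, start Z0 = {m0, m1, m2, m3, m5}, keep only states in Sat with every successor in Z. Z1 = {m0, m1, m2, m3}; fixed.
Sat(AG a) = {m0, m1, m2, m3}
E[b U AG a]: least fixpoint, start Z0 = Sat(AG a) = {m0, m1, m2, m3}, add states in Sat(b) with some successor in Z. Already a fixed point.
Sat(E[b U AG a]) = {m0, m1, m2, m3}
m2 ∈ Sat(E[b U AG a]) = {m0, m1, m2, m3}, so the formula holds at m2.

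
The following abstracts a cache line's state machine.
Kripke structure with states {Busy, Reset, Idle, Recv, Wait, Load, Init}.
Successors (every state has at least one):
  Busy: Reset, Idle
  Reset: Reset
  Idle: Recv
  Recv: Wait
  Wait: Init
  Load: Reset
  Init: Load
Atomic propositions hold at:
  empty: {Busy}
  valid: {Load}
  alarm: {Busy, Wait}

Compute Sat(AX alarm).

Sat(AX alarm) = {s : every successor in {Busy, Wait}} = {Recv}

{Recv}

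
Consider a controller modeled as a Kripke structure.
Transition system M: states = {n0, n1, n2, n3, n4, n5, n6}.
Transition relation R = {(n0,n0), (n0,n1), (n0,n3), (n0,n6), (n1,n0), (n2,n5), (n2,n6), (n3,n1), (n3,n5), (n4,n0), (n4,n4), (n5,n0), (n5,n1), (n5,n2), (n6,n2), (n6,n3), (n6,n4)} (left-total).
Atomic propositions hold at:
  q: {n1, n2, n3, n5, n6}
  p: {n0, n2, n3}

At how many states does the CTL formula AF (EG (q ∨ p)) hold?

6

Sat(q ∨ p) = {n0, n1, n2, n3, n5, n6}
EG (q ∨ p): greatest fixpoint, start Z0 = {n0, n1, n2, n3, n5, n6}, keep only states in Sat with some successor in Z. Already a fixed point.
Sat(EG (q ∨ p)) = {n0, n1, n2, n3, n5, n6}
AF (EG (q ∨ p)): least fixpoint, start Z0 = {n0, n1, n2, n3, n5, n6}, add states with every successor in Z. Already a fixed point.
Sat(AF (EG (q ∨ p))) = {n0, n1, n2, n3, n5, n6}
|Sat(AF (EG (q ∨ p)))| = |{n0, n1, n2, n3, n5, n6}| = 6.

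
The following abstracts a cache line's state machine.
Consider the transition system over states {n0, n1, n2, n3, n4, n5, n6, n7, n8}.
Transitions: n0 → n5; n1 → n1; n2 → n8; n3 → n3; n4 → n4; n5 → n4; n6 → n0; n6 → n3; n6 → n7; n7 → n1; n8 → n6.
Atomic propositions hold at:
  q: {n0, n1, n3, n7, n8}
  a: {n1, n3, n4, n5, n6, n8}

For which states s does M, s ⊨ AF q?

{n0, n1, n2, n3, n6, n7, n8}

AF q: least fixpoint, start Z0 = {n0, n1, n3, n7, n8}, add states with every successor in Z. Z1 = {n0, n1, n2, n3, n6, n7, n8}; fixed.
Sat(AF q) = {n0, n1, n2, n3, n6, n7, n8}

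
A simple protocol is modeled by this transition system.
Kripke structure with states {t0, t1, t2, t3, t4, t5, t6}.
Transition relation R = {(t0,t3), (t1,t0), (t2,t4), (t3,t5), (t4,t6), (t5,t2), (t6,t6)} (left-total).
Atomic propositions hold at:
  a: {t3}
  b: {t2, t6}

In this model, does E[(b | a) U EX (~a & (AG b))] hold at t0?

Sat(b | a) = {t2, t3, t6}
Sat(~a) = {t0, t1, t2, t4, t5, t6}
AG b: greatest fixpoint, start Z0 = {t2, t6}, keep only states in Sat with every successor in Z. Z1 = {t6}; fixed.
Sat(AG b) = {t6}
Sat(~a & (AG b)) = {t6}
Sat(EX (~a & (AG b))) = {s : some successor in {t6}} = {t4, t6}
E[(b | a) U EX (~a & (AG b))]: least fixpoint, start Z0 = Sat(EX (~a & (AG b))) = {t4, t6}, add states in Sat(b | a) with some successor in Z. Z1 = {t2, t4, t6}; fixed.
Sat(E[(b | a) U EX (~a & (AG b))]) = {t2, t4, t6}
t0 ∉ Sat(E[(b | a) U EX (~a & (AG b))]) = {t2, t4, t6}, so the formula does not hold at t0.

No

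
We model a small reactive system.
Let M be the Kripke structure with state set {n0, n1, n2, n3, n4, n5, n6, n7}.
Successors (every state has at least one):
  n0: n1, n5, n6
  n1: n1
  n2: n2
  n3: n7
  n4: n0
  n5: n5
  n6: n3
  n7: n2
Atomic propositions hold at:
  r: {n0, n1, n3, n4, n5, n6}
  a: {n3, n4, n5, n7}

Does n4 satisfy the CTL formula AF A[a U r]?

Yes

A[a U r]: least fixpoint, start Z0 = Sat(r) = {n0, n1, n3, n4, n5, n6}, add states in Sat(a) with every successor in Z. Already a fixed point.
Sat(A[a U r]) = {n0, n1, n3, n4, n5, n6}
AF A[a U r]: least fixpoint, start Z0 = {n0, n1, n3, n4, n5, n6}, add states with every successor in Z. Already a fixed point.
Sat(AF A[a U r]) = {n0, n1, n3, n4, n5, n6}
n4 ∈ Sat(AF A[a U r]) = {n0, n1, n3, n4, n5, n6}, so the formula holds at n4.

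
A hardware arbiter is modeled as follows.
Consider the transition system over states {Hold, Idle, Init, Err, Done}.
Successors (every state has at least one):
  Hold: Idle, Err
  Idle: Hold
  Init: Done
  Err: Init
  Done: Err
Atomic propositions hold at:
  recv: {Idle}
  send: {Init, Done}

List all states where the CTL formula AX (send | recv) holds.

{Init, Err}

Sat(send | recv) = {Idle, Init, Done}
Sat(AX (send | recv)) = {s : every successor in {Idle, Init, Done}} = {Init, Err}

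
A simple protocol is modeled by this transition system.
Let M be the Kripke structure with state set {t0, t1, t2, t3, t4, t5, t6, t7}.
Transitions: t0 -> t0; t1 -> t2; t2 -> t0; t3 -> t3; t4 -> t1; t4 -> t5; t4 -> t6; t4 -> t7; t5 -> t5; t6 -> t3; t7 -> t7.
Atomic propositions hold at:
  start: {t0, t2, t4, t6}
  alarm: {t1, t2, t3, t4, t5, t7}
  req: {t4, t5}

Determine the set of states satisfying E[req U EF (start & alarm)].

{t1, t2, t4}

Sat(start & alarm) = {t2, t4}
EF (start & alarm): least fixpoint, start Z0 = {t2, t4}, add states with some successor in Z. Z1 = {t1, t2, t4}; fixed.
Sat(EF (start & alarm)) = {t1, t2, t4}
E[req U EF (start & alarm)]: least fixpoint, start Z0 = Sat(EF (start & alarm)) = {t1, t2, t4}, add states in Sat(req) with some successor in Z. Already a fixed point.
Sat(E[req U EF (start & alarm)]) = {t1, t2, t4}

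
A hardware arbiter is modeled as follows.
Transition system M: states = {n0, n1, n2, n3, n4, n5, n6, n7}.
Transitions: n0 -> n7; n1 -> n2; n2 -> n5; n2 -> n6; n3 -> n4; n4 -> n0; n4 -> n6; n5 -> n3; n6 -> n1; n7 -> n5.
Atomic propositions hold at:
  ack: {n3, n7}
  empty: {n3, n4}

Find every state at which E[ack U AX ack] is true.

{n0, n5, n7}

Sat(AX ack) = {s : every successor in {n3, n7}} = {n0, n5}
E[ack U AX ack]: least fixpoint, start Z0 = Sat(AX ack) = {n0, n5}, add states in Sat(ack) with some successor in Z. Z1 = {n0, n5, n7}; fixed.
Sat(E[ack U AX ack]) = {n0, n5, n7}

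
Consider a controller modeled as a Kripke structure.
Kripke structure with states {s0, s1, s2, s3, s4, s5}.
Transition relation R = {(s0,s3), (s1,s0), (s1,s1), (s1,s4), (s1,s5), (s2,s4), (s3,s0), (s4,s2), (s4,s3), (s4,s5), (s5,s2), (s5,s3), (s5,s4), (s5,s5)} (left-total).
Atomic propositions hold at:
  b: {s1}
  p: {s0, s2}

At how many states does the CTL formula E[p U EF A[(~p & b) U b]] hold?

1

Sat(~p) = {s1, s3, s4, s5}
Sat(~p & b) = {s1}
A[(~p & b) U b]: least fixpoint, start Z0 = Sat(b) = {s1}, add states in Sat(~p & b) with every successor in Z. Already a fixed point.
Sat(A[(~p & b) U b]) = {s1}
EF A[(~p & b) U b]: least fixpoint, start Z0 = {s1}, add states with some successor in Z. Already a fixed point.
Sat(EF A[(~p & b) U b]) = {s1}
E[p U EF A[(~p & b) U b]]: least fixpoint, start Z0 = Sat(EF A[(~p & b) U b]) = {s1}, add states in Sat(p) with some successor in Z. Already a fixed point.
Sat(E[p U EF A[(~p & b) U b]]) = {s1}
|Sat(E[p U EF A[(~p & b) U b]])| = |{s1}| = 1.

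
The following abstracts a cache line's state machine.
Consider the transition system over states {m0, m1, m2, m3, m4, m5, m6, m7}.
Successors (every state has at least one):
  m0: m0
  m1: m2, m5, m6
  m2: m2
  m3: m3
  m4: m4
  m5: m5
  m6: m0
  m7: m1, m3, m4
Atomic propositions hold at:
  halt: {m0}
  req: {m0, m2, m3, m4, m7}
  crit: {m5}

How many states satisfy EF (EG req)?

EG req: greatest fixpoint, start Z0 = {m0, m2, m3, m4, m7}, keep only states in Sat with some successor in Z. Already a fixed point.
Sat(EG req) = {m0, m2, m3, m4, m7}
EF (EG req): least fixpoint, start Z0 = {m0, m2, m3, m4, m7}, add states with some successor in Z. Z1 = {m0, m1, m2, m3, m4, m6, m7}; fixed.
Sat(EF (EG req)) = {m0, m1, m2, m3, m4, m6, m7}
|Sat(EF (EG req))| = |{m0, m1, m2, m3, m4, m6, m7}| = 7.

7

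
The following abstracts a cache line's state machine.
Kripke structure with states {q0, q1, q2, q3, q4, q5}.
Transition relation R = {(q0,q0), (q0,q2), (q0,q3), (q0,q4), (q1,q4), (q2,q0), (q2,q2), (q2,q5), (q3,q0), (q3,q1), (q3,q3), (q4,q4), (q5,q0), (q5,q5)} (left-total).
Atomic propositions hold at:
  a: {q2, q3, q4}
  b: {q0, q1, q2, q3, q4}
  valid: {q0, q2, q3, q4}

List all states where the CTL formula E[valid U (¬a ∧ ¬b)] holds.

Sat(¬a) = {q0, q1, q5}
Sat(¬b) = {q5}
Sat(¬a ∧ ¬b) = {q5}
E[valid U (¬a ∧ ¬b)]: least fixpoint, start Z0 = Sat((¬a ∧ ¬b)) = {q5}, add states in Sat(valid) with some successor in Z. Z1 = {q2, q5}; Z2 = {q0, q2, q5}; Z3 = {q0, q2, q3, q5}; fixed.
Sat(E[valid U (¬a ∧ ¬b)]) = {q0, q2, q3, q5}

{q0, q2, q3, q5}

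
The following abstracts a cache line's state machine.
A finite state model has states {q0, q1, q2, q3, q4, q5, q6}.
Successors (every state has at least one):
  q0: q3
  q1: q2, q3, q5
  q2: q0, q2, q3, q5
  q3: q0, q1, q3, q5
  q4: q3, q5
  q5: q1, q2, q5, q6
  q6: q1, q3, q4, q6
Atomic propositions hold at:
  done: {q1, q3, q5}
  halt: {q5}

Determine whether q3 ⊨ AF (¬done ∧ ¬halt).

No

Sat(¬done) = {q0, q2, q4, q6}
Sat(¬halt) = {q0, q1, q2, q3, q4, q6}
Sat(¬done ∧ ¬halt) = {q0, q2, q4, q6}
AF (¬done ∧ ¬halt): least fixpoint, start Z0 = {q0, q2, q4, q6}, add states with every successor in Z. Already a fixed point.
Sat(AF (¬done ∧ ¬halt)) = {q0, q2, q4, q6}
q3 ∉ Sat(AF (¬done ∧ ¬halt)) = {q0, q2, q4, q6}, so the formula does not hold at q3.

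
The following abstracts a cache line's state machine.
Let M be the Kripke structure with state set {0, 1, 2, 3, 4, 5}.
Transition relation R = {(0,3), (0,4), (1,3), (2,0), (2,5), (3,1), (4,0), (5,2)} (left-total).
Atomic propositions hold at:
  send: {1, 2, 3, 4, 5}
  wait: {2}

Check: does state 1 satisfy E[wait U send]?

Yes

E[wait U send]: least fixpoint, start Z0 = Sat(send) = {1, 2, 3, 4, 5}, add states in Sat(wait) with some successor in Z. Already a fixed point.
Sat(E[wait U send]) = {1, 2, 3, 4, 5}
1 ∈ Sat(E[wait U send]) = {1, 2, 3, 4, 5}, so the formula holds at 1.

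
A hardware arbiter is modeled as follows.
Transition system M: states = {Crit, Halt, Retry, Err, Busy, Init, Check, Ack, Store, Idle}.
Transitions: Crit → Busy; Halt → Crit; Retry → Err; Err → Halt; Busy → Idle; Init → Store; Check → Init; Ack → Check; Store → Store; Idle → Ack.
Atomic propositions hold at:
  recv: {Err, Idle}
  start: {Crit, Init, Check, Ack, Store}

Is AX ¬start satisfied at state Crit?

Sat(¬start) = {Halt, Retry, Err, Busy, Idle}
Sat(AX ¬start) = {s : every successor in {Halt, Retry, Err, Busy, Idle}} = {Crit, Retry, Err, Busy}
Crit ∈ Sat(AX ¬start) = {Crit, Retry, Err, Busy}, so the formula holds at Crit.

Yes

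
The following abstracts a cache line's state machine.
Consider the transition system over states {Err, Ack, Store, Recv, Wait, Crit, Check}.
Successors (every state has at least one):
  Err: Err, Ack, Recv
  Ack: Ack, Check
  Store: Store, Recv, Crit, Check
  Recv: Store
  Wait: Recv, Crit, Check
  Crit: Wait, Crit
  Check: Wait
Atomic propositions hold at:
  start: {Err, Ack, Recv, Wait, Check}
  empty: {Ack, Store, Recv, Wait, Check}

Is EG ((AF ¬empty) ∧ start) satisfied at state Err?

Yes

Sat(¬empty) = {Err, Crit}
AF ¬empty: least fixpoint, start Z0 = {Err, Crit}, add states with every successor in Z. Already a fixed point.
Sat(AF ¬empty) = {Err, Crit}
Sat((AF ¬empty) ∧ start) = {Err}
EG ((AF ¬empty) ∧ start): greatest fixpoint, start Z0 = {Err}, keep only states in Sat with some successor in Z. Already a fixed point.
Sat(EG ((AF ¬empty) ∧ start)) = {Err}
Err ∈ Sat(EG ((AF ¬empty) ∧ start)) = {Err}, so the formula holds at Err.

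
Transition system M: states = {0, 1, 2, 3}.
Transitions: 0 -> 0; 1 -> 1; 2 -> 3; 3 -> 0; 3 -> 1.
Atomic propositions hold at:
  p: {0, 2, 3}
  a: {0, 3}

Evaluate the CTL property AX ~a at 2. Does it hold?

Sat(~a) = {1, 2}
Sat(AX ~a) = {s : every successor in {1, 2}} = {1}
2 ∉ Sat(AX ~a) = {1}, so the formula does not hold at 2.

No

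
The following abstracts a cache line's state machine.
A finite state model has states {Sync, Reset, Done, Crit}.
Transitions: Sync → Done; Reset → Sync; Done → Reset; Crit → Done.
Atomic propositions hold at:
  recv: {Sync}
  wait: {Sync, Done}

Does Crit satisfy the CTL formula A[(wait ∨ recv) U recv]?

Sat(wait ∨ recv) = {Sync, Done}
A[(wait ∨ recv) U recv]: least fixpoint, start Z0 = Sat(recv) = {Sync}, add states in Sat(wait ∨ recv) with every successor in Z. Already a fixed point.
Sat(A[(wait ∨ recv) U recv]) = {Sync}
Crit ∉ Sat(A[(wait ∨ recv) U recv]) = {Sync}, so the formula does not hold at Crit.

No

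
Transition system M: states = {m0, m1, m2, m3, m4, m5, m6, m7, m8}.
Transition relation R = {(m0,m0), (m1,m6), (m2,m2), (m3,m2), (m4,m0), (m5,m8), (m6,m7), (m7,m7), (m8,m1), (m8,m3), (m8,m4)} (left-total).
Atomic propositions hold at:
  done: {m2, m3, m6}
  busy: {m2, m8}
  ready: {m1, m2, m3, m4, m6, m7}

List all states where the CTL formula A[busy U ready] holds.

{m1, m2, m3, m4, m6, m7, m8}

A[busy U ready]: least fixpoint, start Z0 = Sat(ready) = {m1, m2, m3, m4, m6, m7}, add states in Sat(busy) with every successor in Z. Z1 = {m1, m2, m3, m4, m6, m7, m8}; fixed.
Sat(A[busy U ready]) = {m1, m2, m3, m4, m6, m7, m8}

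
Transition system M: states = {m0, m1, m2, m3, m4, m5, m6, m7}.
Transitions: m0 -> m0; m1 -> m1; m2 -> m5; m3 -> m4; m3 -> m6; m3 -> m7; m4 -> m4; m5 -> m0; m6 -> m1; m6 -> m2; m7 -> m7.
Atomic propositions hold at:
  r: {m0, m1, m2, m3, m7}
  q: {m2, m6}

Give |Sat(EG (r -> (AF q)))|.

AF q: least fixpoint, start Z0 = {m2, m6}, add states with every successor in Z. Already a fixed point.
Sat(AF q) = {m2, m6}
Sat(r -> (AF q)) = {m2, m4, m5, m6}
EG (r -> (AF q)): greatest fixpoint, start Z0 = {m2, m4, m5, m6}, keep only states in Sat with some successor in Z. Z1 = {m2, m4, m6}; Z2 = {m4, m6}; Z3 = {m4}; fixed.
Sat(EG (r -> (AF q))) = {m4}
|Sat(EG (r -> (AF q)))| = |{m4}| = 1.

1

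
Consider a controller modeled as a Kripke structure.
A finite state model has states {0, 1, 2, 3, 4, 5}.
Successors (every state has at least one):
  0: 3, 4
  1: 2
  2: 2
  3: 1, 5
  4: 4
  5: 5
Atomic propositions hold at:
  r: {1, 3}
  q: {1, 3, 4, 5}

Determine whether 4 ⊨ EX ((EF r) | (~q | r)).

EF r: least fixpoint, start Z0 = {1, 3}, add states with some successor in Z. Z1 = {0, 1, 3}; fixed.
Sat(EF r) = {0, 1, 3}
Sat(~q) = {0, 2}
Sat(~q | r) = {0, 1, 2, 3}
Sat((EF r) | (~q | r)) = {0, 1, 2, 3}
Sat(EX ((EF r) | (~q | r))) = {s : some successor in {0, 1, 2, 3}} = {0, 1, 2, 3}
4 ∉ Sat(EX ((EF r) | (~q | r))) = {0, 1, 2, 3}, so the formula does not hold at 4.

No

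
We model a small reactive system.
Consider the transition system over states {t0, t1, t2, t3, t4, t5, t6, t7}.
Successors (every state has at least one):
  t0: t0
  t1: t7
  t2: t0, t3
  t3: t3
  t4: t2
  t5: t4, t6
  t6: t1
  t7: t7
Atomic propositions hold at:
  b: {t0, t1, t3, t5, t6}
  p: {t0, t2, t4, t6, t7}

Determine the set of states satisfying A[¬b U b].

Sat(¬b) = {t2, t4, t7}
A[¬b U b]: least fixpoint, start Z0 = Sat(b) = {t0, t1, t3, t5, t6}, add states in Sat(¬b) with every successor in Z. Z1 = {t0, t1, t2, t3, t5, t6}; Z2 = {t0, t1, t2, t3, t4, t5, t6}; fixed.
Sat(A[¬b U b]) = {t0, t1, t2, t3, t4, t5, t6}

{t0, t1, t2, t3, t4, t5, t6}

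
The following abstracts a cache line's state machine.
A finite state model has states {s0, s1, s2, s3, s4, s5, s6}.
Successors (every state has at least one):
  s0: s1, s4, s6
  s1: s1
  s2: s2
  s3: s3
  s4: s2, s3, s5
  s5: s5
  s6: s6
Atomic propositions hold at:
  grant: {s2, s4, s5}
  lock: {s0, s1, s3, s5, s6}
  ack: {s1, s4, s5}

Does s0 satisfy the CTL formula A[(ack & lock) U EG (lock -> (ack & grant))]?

Sat(ack & lock) = {s1, s5}
Sat(ack & grant) = {s4, s5}
Sat(lock -> (ack & grant)) = {s2, s4, s5}
EG (lock -> (ack & grant)): greatest fixpoint, start Z0 = {s2, s4, s5}, keep only states in Sat with some successor in Z. Already a fixed point.
Sat(EG (lock -> (ack & grant))) = {s2, s4, s5}
A[(ack & lock) U EG (lock -> (ack & grant))]: least fixpoint, start Z0 = Sat(EG (lock -> (ack & grant))) = {s2, s4, s5}, add states in Sat(ack & lock) with every successor in Z. Already a fixed point.
Sat(A[(ack & lock) U EG (lock -> (ack & grant))]) = {s2, s4, s5}
s0 ∉ Sat(A[(ack & lock) U EG (lock -> (ack & grant))]) = {s2, s4, s5}, so the formula does not hold at s0.

No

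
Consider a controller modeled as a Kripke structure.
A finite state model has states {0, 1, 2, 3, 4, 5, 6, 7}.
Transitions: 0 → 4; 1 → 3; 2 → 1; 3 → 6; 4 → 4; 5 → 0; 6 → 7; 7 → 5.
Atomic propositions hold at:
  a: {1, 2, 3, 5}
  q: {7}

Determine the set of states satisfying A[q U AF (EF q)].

EF q: least fixpoint, start Z0 = {7}, add states with some successor in Z. Z1 = {6, 7}; Z2 = {3, 6, 7}; Z3 = {1, 3, 6, 7}; Z4 = {1, 2, 3, 6, 7}; fixed.
Sat(EF q) = {1, 2, 3, 6, 7}
AF (EF q): least fixpoint, start Z0 = {1, 2, 3, 6, 7}, add states with every successor in Z. Already a fixed point.
Sat(AF (EF q)) = {1, 2, 3, 6, 7}
A[q U AF (EF q)]: least fixpoint, start Z0 = Sat(AF (EF q)) = {1, 2, 3, 6, 7}, add states in Sat(q) with every successor in Z. Already a fixed point.
Sat(A[q U AF (EF q)]) = {1, 2, 3, 6, 7}

{1, 2, 3, 6, 7}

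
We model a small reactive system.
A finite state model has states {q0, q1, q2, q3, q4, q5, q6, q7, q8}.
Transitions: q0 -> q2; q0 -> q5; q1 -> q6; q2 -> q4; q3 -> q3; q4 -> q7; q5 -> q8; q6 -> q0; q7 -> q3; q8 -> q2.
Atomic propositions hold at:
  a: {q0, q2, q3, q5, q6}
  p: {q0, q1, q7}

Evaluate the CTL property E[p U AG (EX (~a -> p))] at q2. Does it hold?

Sat(~a) = {q1, q4, q7, q8}
Sat(~a -> p) = {q0, q1, q2, q3, q5, q6, q7}
Sat(EX (~a -> p)) = {s : some successor in {q0, q1, q2, q3, q5, q6, q7}} = {q0, q1, q3, q4, q6, q7, q8}
AG (EX (~a -> p)): greatest fixpoint, start Z0 = {q0, q1, q3, q4, q6, q7, q8}, keep only states in Sat with every successor in Z. Z1 = {q1, q3, q4, q6, q7}; Z2 = {q1, q3, q4, q7}; Z3 = {q3, q4, q7}; fixed.
Sat(AG (EX (~a -> p))) = {q3, q4, q7}
E[p U AG (EX (~a -> p))]: least fixpoint, start Z0 = Sat(AG (EX (~a -> p))) = {q3, q4, q7}, add states in Sat(p) with some successor in Z. Already a fixed point.
Sat(E[p U AG (EX (~a -> p))]) = {q3, q4, q7}
q2 ∉ Sat(E[p U AG (EX (~a -> p))]) = {q3, q4, q7}, so the formula does not hold at q2.

No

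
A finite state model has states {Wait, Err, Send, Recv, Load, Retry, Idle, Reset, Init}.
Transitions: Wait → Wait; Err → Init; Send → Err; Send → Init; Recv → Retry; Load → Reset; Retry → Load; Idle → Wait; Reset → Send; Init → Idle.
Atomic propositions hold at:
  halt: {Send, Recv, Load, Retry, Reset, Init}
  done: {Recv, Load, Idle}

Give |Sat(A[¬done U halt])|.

7

Sat(¬done) = {Wait, Err, Send, Retry, Reset, Init}
A[¬done U halt]: least fixpoint, start Z0 = Sat(halt) = {Send, Recv, Load, Retry, Reset, Init}, add states in Sat(¬done) with every successor in Z. Z1 = {Err, Send, Recv, Load, Retry, Reset, Init}; fixed.
Sat(A[¬done U halt]) = {Err, Send, Recv, Load, Retry, Reset, Init}
|Sat(A[¬done U halt])| = |{Err, Send, Recv, Load, Retry, Reset, Init}| = 7.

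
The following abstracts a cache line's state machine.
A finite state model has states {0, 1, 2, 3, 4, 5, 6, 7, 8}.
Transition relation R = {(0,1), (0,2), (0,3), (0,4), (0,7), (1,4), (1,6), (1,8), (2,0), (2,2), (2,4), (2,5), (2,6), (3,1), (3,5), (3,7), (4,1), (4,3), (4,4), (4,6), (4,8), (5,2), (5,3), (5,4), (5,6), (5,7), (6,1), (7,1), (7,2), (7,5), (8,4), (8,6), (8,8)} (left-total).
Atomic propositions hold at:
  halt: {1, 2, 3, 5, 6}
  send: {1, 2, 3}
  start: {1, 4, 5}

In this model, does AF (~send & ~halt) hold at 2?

Sat(~send) = {0, 4, 5, 6, 7, 8}
Sat(~halt) = {0, 4, 7, 8}
Sat(~send & ~halt) = {0, 4, 7, 8}
AF (~send & ~halt): least fixpoint, start Z0 = {0, 4, 7, 8}, add states with every successor in Z. Already a fixed point.
Sat(AF (~send & ~halt)) = {0, 4, 7, 8}
2 ∉ Sat(AF (~send & ~halt)) = {0, 4, 7, 8}, so the formula does not hold at 2.

No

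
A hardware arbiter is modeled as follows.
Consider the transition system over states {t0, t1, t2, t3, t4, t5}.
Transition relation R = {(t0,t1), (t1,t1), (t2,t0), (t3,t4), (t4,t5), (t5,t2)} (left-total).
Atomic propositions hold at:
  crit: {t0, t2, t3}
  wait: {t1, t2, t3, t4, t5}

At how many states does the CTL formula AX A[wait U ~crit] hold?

4

Sat(~crit) = {t1, t4, t5}
A[wait U ~crit]: least fixpoint, start Z0 = Sat(~crit) = {t1, t4, t5}, add states in Sat(wait) with every successor in Z. Z1 = {t1, t3, t4, t5}; fixed.
Sat(A[wait U ~crit]) = {t1, t3, t4, t5}
Sat(AX A[wait U ~crit]) = {s : every successor in {t1, t3, t4, t5}} = {t0, t1, t3, t4}
|Sat(AX A[wait U ~crit])| = |{t0, t1, t3, t4}| = 4.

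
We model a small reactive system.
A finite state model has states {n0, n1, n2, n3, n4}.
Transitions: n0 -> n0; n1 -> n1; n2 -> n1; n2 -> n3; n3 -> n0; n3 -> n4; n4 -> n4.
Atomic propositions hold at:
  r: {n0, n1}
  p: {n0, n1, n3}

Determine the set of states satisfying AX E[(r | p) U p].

Sat(r | p) = {n0, n1, n3}
E[(r | p) U p]: least fixpoint, start Z0 = Sat(p) = {n0, n1, n3}, add states in Sat(r | p) with some successor in Z. Already a fixed point.
Sat(E[(r | p) U p]) = {n0, n1, n3}
Sat(AX E[(r | p) U p]) = {s : every successor in {n0, n1, n3}} = {n0, n1, n2}

{n0, n1, n2}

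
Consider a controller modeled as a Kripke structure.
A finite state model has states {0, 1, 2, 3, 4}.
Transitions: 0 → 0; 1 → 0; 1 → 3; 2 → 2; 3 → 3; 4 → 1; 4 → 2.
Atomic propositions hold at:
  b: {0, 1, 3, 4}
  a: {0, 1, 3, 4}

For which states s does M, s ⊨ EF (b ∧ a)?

Sat(b ∧ a) = {0, 1, 3, 4}
EF (b ∧ a): least fixpoint, start Z0 = {0, 1, 3, 4}, add states with some successor in Z. Already a fixed point.
Sat(EF (b ∧ a)) = {0, 1, 3, 4}

{0, 1, 3, 4}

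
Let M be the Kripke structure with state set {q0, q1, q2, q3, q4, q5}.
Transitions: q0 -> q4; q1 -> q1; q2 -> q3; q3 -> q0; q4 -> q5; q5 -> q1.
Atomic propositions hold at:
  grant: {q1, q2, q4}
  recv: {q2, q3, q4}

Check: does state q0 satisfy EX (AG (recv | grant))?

Sat(recv | grant) = {q1, q2, q3, q4}
AG (recv | grant): greatest fixpoint, start Z0 = {q1, q2, q3, q4}, keep only states in Sat with every successor in Z. Z1 = {q1, q2}; Z2 = {q1}; fixed.
Sat(AG (recv | grant)) = {q1}
Sat(EX (AG (recv | grant))) = {s : some successor in {q1}} = {q1, q5}
q0 ∉ Sat(EX (AG (recv | grant))) = {q1, q5}, so the formula does not hold at q0.

No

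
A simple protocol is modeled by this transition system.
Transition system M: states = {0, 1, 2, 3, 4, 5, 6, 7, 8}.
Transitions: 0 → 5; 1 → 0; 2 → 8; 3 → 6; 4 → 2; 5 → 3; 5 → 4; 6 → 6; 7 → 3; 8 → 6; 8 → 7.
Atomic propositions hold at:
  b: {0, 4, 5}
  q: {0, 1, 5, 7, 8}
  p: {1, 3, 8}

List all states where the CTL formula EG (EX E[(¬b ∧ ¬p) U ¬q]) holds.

Sat(¬b) = {1, 2, 3, 6, 7, 8}
Sat(¬p) = {0, 2, 4, 5, 6, 7}
Sat(¬b ∧ ¬p) = {2, 6, 7}
Sat(¬q) = {2, 3, 4, 6}
E[(¬b ∧ ¬p) U ¬q]: least fixpoint, start Z0 = Sat(¬q) = {2, 3, 4, 6}, add states in Sat(¬b ∧ ¬p) with some successor in Z. Z1 = {2, 3, 4, 6, 7}; fixed.
Sat(E[(¬b ∧ ¬p) U ¬q]) = {2, 3, 4, 6, 7}
Sat(EX E[(¬b ∧ ¬p) U ¬q]) = {s : some successor in {2, 3, 4, 6, 7}} = {3, 4, 5, 6, 7, 8}
EG (EX E[(¬b ∧ ¬p) U ¬q]): greatest fixpoint, start Z0 = {3, 4, 5, 6, 7, 8}, keep only states in Sat with some successor in Z. Z1 = {3, 5, 6, 7, 8}; fixed.
Sat(EG (EX E[(¬b ∧ ¬p) U ¬q])) = {3, 5, 6, 7, 8}

{3, 5, 6, 7, 8}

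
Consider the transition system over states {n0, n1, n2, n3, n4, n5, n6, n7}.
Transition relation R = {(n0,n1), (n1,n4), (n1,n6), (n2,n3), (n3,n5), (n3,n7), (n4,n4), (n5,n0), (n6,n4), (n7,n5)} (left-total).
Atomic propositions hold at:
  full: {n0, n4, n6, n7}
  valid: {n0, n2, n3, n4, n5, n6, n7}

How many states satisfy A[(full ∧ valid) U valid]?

Sat(full ∧ valid) = {n0, n4, n6, n7}
A[(full ∧ valid) U valid]: least fixpoint, start Z0 = Sat(valid) = {n0, n2, n3, n4, n5, n6, n7}, add states in Sat(full ∧ valid) with every successor in Z. Already a fixed point.
Sat(A[(full ∧ valid) U valid]) = {n0, n2, n3, n4, n5, n6, n7}
|Sat(A[(full ∧ valid) U valid])| = |{n0, n2, n3, n4, n5, n6, n7}| = 7.

7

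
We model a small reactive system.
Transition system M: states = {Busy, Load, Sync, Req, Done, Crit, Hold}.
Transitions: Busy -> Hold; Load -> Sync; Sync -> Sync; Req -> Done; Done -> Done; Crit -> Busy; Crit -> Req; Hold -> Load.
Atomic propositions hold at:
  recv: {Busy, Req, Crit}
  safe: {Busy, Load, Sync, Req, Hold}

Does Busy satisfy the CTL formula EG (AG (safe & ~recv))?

Sat(~recv) = {Load, Sync, Done, Hold}
Sat(safe & ~recv) = {Load, Sync, Hold}
AG (safe & ~recv): greatest fixpoint, start Z0 = {Load, Sync, Hold}, keep only states in Sat with every successor in Z. Already a fixed point.
Sat(AG (safe & ~recv)) = {Load, Sync, Hold}
EG (AG (safe & ~recv)): greatest fixpoint, start Z0 = {Load, Sync, Hold}, keep only states in Sat with some successor in Z. Already a fixed point.
Sat(EG (AG (safe & ~recv))) = {Load, Sync, Hold}
Busy ∉ Sat(EG (AG (safe & ~recv))) = {Load, Sync, Hold}, so the formula does not hold at Busy.

No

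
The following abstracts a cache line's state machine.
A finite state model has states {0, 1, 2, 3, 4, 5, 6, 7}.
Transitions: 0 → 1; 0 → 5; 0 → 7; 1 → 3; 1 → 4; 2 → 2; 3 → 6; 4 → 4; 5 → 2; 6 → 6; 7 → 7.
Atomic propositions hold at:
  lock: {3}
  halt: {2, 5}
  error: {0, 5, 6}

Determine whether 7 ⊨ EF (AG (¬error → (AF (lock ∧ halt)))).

No

Sat(¬error) = {1, 2, 3, 4, 7}
Sat(lock ∧ halt) = ∅
AF (lock ∧ halt): least fixpoint, start Z0 = ∅, add states with every successor in Z. Already a fixed point.
Sat(AF (lock ∧ halt)) = ∅
Sat(¬error → (AF (lock ∧ halt))) = {0, 5, 6}
AG (¬error → (AF (lock ∧ halt))): greatest fixpoint, start Z0 = {0, 5, 6}, keep only states in Sat with every successor in Z. Z1 = {6}; fixed.
Sat(AG (¬error → (AF (lock ∧ halt)))) = {6}
EF (AG (¬error → (AF (lock ∧ halt)))): least fixpoint, start Z0 = {6}, add states with some successor in Z. Z1 = {3, 6}; Z2 = {1, 3, 6}; Z3 = {0, 1, 3, 6}; fixed.
Sat(EF (AG (¬error → (AF (lock ∧ halt))))) = {0, 1, 3, 6}
7 ∉ Sat(EF (AG (¬error → (AF (lock ∧ halt))))) = {0, 1, 3, 6}, so the formula does not hold at 7.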